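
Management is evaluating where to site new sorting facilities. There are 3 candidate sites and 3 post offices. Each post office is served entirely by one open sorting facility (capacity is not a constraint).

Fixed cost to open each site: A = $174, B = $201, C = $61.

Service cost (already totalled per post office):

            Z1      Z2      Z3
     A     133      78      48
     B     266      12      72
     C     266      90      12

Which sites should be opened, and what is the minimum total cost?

Open C only; minimum total cost 429.

For any fixed open set, each post office goes to its cheapest open site; total = fixed + service.
{C}: Z1→C 266, Z2→C 90, Z3→C 12. Service 368; fixed 61; total 429.
{A}: Z1→A 133, Z2→A 78, Z3→A 48. Service 259; fixed 174; total 433.
{A, C}: service 223 + fixed 235 = 458
{A, B, C}: service 157 + fixed 436 = 593
No other subset beats 429.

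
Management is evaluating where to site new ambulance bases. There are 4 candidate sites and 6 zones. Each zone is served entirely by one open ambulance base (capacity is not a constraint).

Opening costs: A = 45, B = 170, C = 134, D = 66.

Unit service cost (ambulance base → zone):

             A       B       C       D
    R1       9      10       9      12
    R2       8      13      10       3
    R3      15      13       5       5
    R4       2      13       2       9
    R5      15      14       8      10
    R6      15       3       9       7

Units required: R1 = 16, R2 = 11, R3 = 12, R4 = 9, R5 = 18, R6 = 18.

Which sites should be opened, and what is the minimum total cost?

Open A and D; minimum total cost 672.

For any fixed open set, each zone goes to its cheapest open site; total = fixed + service.
{A, D}: R1→A 9·16=144, R2→D 3·11=33, R3→D 5·12=60, R4→A 2·9=18, R5→D 10·18=180, R6→D 7·18=126. Service 561; fixed 111; total 672.
{C, D}: service 525 + fixed 200 = 725
{D}: service 672 + fixed 66 = 738
{A, B, C, D}: service 453 + fixed 415 = 868
No other subset beats 672.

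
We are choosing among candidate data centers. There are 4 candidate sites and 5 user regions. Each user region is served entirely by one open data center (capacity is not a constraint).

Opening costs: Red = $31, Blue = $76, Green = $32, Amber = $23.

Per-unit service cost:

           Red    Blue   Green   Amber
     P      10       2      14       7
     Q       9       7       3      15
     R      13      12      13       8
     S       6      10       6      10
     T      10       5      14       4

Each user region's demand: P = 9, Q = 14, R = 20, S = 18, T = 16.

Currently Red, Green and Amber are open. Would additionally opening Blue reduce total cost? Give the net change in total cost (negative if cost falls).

No — net change +31 (cost rises by 31).

Current service cost with {Red, Green, Amber}: 437.
Adding Blue: each user region re-picks its cheapest; new service cost 392, saving 45.
Extra fixed cost: 76. Net change = 76 − 45 = 31.
(Totals: 523 → 554.)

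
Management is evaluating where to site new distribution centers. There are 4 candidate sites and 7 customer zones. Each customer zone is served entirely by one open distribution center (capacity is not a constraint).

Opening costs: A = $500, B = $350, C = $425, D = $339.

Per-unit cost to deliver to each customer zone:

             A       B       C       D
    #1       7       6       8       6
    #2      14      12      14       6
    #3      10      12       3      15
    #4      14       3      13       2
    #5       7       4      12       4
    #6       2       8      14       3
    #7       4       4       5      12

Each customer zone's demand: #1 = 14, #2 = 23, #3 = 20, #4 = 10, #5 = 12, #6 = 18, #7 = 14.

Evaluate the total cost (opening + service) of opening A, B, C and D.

Each customer zone is assigned to its cheapest site among the open ones.
{A, B, C, D}: #1→B 6·14=84, #2→D 6·23=138, #3→C 3·20=60, #4→D 2·10=20, #5→B 4·12=48, #6→A 2·18=36, #7→A 4·14=56. Service 442; fixed 1614; total 2056.

Total cost: 2056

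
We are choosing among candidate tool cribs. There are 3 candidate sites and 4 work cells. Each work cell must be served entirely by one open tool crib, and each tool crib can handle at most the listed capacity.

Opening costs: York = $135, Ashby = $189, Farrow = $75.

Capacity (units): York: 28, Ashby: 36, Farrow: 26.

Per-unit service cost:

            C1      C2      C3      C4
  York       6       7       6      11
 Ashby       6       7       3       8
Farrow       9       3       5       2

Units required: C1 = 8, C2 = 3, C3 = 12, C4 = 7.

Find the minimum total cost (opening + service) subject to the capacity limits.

Open {York, Farrow}: C1→York 6·8=48, C2→Farrow 3·3=9, C3→Farrow 5·12=60, C4→Farrow 2·7=14.
Loads: York carries 8/28, Farrow carries 22/26. Service 131; fixed 210; total 341.
Next best feasible plan costs 350.

Minimum total cost: 341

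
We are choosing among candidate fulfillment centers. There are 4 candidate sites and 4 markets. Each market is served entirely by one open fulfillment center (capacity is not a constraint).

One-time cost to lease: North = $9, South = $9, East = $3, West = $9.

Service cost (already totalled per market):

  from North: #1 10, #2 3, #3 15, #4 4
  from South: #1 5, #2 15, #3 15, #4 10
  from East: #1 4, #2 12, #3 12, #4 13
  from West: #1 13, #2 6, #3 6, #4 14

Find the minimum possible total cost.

Minimum total cost: 35

For any fixed open set, each market goes to its cheapest open site; total = fixed + service.
{North, East}: #1→East 4, #2→North 3, #3→East 12, #4→North 4. Service 23; fixed 12; total 35.
{North, East, West}: #1→East 4, #2→North 3, #3→West 6, #4→North 4. Service 17; fixed 21; total 38.
{North}: service 32 + fixed 9 = 41
{North, South, East, West}: service 17 + fixed 30 = 47
(All 15 nonempty subsets were checked; North and East is lowest.)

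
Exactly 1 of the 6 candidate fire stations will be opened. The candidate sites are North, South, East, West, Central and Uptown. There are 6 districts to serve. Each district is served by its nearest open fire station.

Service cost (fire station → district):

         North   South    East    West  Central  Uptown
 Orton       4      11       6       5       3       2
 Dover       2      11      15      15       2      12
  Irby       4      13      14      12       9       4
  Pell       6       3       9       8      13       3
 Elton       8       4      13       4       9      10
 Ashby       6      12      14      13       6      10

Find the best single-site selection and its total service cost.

With exactly 1 open, each district uses its cheapest among the chosen.
{North}: Orton→North 4, Dover→North 2, Irby→North 4, Pell→North 6, Elton→North 8, Ashby→North 6. Service cost 30.
{Uptown}: service cost 41
{Central}: service cost 42
Among all 6 size-1 choices, {North} is lowest.

Choose North only; total service cost 30.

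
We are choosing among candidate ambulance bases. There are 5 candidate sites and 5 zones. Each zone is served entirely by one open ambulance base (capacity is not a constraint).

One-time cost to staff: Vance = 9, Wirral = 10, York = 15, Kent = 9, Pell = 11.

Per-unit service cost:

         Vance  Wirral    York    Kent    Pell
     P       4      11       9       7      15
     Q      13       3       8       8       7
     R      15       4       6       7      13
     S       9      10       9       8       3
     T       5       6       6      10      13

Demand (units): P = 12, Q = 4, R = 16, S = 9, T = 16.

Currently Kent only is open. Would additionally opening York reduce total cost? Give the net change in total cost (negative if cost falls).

Yes — net change −65 (cost falls by 65).

Current service cost with {Kent}: 460.
Adding York: each zone re-picks its cheapest; new service cost 380, saving 80.
Extra fixed cost: 15. Net change = 15 − 80 = -65.
(Totals: 469 → 404.)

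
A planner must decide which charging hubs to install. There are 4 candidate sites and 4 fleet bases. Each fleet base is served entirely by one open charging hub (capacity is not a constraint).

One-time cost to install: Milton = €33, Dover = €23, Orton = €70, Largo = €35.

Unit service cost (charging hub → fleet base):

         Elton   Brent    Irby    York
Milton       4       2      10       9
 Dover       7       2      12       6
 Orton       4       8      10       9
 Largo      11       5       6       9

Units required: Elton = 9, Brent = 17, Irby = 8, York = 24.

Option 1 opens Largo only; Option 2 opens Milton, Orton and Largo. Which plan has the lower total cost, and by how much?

Option 1: {Largo}: Elton→Largo 11·9=99, Brent→Largo 5·17=85, Irby→Largo 6·8=48, York→Largo 9·24=216. Service 448; fixed 35; total 483.
Option 2: {Milton, Orton, Largo}: Elton→Milton 4·9=36, Brent→Milton 2·17=34, Irby→Largo 6·8=48, York→Milton 9·24=216. Service 334; fixed 138; total 472.
Difference: |483 − 472| = 11.

Option 2 is cheaper by 11.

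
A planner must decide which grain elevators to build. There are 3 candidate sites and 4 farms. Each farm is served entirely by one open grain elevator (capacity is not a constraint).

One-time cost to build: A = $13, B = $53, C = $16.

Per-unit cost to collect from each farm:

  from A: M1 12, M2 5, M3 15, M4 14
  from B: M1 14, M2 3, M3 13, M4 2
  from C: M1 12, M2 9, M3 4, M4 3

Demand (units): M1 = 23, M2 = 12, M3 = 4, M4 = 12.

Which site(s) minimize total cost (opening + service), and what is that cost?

For any fixed open set, each farm goes to its cheapest open site; total = fixed + service.
{A, C}: M1→A 12·23=276, M2→A 5·12=60, M3→C 4·4=16, M4→C 3·12=36. Service 388; fixed 29; total 417.
{B, C}: M1→C 12·23=276, M2→B 3·12=36, M3→C 4·4=16, M4→B 2·12=24. Service 352; fixed 69; total 421.
{A, B, C}: service 352 + fixed 82 = 434
{A}: M1→A 12·23=276, M2→A 5·12=60, M3→A 15·4=60, M4→A 14·12=168. Service 564; fixed 13; total 577.
No other subset beats 417.

Open A and C; minimum total cost 417.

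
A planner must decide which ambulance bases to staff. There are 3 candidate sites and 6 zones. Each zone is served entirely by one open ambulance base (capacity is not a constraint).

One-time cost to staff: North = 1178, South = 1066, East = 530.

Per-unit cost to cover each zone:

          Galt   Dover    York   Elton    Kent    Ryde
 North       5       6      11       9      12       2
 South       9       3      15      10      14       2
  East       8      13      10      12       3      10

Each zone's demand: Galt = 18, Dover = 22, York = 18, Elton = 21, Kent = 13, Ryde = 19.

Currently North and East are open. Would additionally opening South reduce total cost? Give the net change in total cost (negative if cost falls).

Current service cost with {North, East}: 668.
Adding South: each zone re-picks its cheapest; new service cost 602, saving 66.
Extra fixed cost: 1066. Net change = 1066 − 66 = 1000.
(Totals: 2376 → 3376.)

No — net change +1000 (cost rises by 1000).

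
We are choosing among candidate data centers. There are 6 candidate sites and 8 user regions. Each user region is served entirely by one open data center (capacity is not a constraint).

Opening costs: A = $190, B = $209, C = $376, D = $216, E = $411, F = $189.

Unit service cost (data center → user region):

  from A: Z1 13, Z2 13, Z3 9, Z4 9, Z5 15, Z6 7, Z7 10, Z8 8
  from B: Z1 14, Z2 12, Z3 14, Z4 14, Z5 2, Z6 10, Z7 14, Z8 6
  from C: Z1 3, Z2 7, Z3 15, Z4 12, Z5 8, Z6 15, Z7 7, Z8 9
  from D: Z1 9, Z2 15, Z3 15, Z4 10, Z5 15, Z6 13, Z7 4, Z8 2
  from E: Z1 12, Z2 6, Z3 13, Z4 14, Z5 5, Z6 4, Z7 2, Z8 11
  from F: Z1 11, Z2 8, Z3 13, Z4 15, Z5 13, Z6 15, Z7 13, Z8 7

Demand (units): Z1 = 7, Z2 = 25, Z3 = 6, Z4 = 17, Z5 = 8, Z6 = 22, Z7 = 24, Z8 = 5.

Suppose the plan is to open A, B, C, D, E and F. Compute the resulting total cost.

Total cost: 2131

Each user region is assigned to its cheapest site among the open ones.
{A, B, C, D, E, F}: Z1→C 3·7=21, Z2→E 6·25=150, Z3→A 9·6=54, Z4→A 9·17=153, Z5→B 2·8=16, Z6→E 4·22=88, Z7→E 2·24=48, Z8→D 2·5=10. Service 540; fixed 1591; total 2131.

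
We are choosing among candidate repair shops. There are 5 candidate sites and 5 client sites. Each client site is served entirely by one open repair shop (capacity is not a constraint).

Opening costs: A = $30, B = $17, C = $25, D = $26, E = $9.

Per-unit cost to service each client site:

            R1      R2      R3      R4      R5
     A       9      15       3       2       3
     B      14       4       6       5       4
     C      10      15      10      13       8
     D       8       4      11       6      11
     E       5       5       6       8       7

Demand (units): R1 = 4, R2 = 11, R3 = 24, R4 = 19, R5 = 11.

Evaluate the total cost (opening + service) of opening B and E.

Each client site is assigned to its cheapest site among the open ones.
{B, E}: R1→E 5·4=20, R2→B 4·11=44, R3→B 6·24=144, R4→B 5·19=95, R5→B 4·11=44. Service 347; fixed 26; total 373.

Total cost: 373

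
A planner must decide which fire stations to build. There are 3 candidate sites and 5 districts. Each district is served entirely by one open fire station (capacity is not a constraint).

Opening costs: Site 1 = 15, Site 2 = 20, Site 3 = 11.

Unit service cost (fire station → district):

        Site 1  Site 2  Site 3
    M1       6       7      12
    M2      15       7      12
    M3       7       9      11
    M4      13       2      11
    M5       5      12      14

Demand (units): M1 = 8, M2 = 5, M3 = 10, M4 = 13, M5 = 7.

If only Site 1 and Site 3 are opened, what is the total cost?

Total cost: 382

Each district is assigned to its cheapest site among the open ones.
{Site 1, Site 3}: M1→Site 1 6·8=48, M2→Site 3 12·5=60, M3→Site 1 7·10=70, M4→Site 3 11·13=143, M5→Site 1 5·7=35. Service 356; fixed 26; total 382.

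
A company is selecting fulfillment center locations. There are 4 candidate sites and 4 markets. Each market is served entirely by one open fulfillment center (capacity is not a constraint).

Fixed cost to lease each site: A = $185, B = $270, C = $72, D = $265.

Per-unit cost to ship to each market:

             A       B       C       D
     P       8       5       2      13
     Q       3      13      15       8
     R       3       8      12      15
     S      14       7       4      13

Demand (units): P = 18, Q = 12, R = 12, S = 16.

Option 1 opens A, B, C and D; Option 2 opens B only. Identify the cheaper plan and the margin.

Option 1: {A, B, C, D}: P→C 2·18=36, Q→A 3·12=36, R→A 3·12=36, S→C 4·16=64. Service 172; fixed 792; total 964.
Option 2: {B}: P→B 5·18=90, Q→B 13·12=156, R→B 8·12=96, S→B 7·16=112. Service 454; fixed 270; total 724.
Difference: |964 − 724| = 240.

Option 2 is cheaper by 240.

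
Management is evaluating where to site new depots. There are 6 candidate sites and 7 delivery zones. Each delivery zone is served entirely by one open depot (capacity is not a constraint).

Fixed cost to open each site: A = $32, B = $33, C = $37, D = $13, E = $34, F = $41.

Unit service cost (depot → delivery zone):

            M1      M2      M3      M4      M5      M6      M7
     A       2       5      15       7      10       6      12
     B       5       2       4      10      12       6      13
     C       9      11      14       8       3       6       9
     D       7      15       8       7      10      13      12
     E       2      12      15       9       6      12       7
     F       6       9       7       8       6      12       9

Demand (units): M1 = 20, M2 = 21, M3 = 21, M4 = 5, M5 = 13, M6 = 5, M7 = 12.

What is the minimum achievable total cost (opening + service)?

For any fixed open set, each delivery zone goes to its cheapest open site; total = fixed + service.
{B, C, E}: M1→E 2·20=40, M2→B 2·21=42, M3→B 4·21=84, M4→C 8·5=40, M5→C 3·13=39, M6→B 6·5=30, M7→E 7·12=84. Service 359; fixed 104; total 463.
{B, E}: service 403 + fixed 67 = 470
{B, C, D, E}: service 354 + fixed 117 = 471
{A, B, C, D, E, F}: M1→A 2·20=40, M2→B 2·21=42, M3→B 4·21=84, M4→A 7·5=35, M5→C 3·13=39, M6→A 6·5=30, M7→E 7·12=84. Service 354; fixed 190; total 544.
No other subset beats 463.

Minimum total cost: 463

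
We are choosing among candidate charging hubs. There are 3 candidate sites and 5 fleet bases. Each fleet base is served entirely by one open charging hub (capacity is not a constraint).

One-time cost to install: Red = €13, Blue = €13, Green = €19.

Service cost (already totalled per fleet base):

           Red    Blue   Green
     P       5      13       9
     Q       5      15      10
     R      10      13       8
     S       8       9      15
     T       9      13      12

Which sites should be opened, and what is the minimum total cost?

Open Red only; minimum total cost 50.

For any fixed open set, each fleet base goes to its cheapest open site; total = fixed + service.
{Red}: P→Red 5, Q→Red 5, R→Red 10, S→Red 8, T→Red 9. Service 37; fixed 13; total 50.
{Red, Blue}: service 37 + fixed 26 = 63
{Red, Green}: P→Red 5, Q→Red 5, R→Green 8, S→Red 8, T→Red 9. Service 35; fixed 32; total 67.
{Red, Blue, Green}: service 35 + fixed 45 = 80
No other subset beats 50.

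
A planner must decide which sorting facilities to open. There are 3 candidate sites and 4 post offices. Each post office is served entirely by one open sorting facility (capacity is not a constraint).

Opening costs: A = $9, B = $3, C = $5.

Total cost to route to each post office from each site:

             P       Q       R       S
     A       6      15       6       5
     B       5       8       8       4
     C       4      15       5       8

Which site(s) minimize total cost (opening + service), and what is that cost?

For any fixed open set, each post office goes to its cheapest open site; total = fixed + service.
{B}: P→B 5, Q→B 8, R→B 8, S→B 4. Service 25; fixed 3; total 28.
{B, C}: P→C 4, Q→B 8, R→C 5, S→B 4. Service 21; fixed 8; total 29.
{A, B}: service 23 + fixed 12 = 35
{A, B, C}: service 21 + fixed 17 = 38
No other subset beats 28.

Open B only; minimum total cost 28.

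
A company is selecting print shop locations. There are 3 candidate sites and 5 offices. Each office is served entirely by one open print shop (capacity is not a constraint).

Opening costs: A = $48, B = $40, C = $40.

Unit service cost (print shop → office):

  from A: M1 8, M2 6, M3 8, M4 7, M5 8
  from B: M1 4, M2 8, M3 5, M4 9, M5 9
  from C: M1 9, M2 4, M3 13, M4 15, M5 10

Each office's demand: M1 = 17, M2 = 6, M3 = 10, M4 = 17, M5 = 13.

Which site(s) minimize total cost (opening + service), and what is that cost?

Open A and B; minimum total cost 465.

For any fixed open set, each office goes to its cheapest open site; total = fixed + service.
{A, B}: M1→B 4·17=68, M2→A 6·6=36, M3→B 5·10=50, M4→A 7·17=119, M5→A 8·13=104. Service 377; fixed 88; total 465.
{B}: M1→B 4·17=68, M2→B 8·6=48, M3→B 5·10=50, M4→B 9·17=153, M5→B 9·13=117. Service 436; fixed 40; total 476.
{B, C}: M1→B 4·17=68, M2→C 4·6=24, M3→B 5·10=50, M4→B 9·17=153, M5→B 9·13=117. Service 412; fixed 80; total 492.
{A, B, C}: service 365 + fixed 128 = 493
No other subset beats 465.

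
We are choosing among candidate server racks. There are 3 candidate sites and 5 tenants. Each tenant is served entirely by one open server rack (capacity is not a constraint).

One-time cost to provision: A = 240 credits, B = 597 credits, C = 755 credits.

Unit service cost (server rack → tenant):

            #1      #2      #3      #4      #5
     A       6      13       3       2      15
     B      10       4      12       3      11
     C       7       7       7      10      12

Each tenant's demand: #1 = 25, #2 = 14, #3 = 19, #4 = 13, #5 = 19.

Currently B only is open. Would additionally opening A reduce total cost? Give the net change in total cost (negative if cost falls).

Yes — net change −44 (cost falls by 44).

Current service cost with {B}: 782.
Adding A: each tenant re-picks its cheapest; new service cost 498, saving 284.
Extra fixed cost: 240. Net change = 240 − 284 = -44.
(Totals: 1379 → 1335.)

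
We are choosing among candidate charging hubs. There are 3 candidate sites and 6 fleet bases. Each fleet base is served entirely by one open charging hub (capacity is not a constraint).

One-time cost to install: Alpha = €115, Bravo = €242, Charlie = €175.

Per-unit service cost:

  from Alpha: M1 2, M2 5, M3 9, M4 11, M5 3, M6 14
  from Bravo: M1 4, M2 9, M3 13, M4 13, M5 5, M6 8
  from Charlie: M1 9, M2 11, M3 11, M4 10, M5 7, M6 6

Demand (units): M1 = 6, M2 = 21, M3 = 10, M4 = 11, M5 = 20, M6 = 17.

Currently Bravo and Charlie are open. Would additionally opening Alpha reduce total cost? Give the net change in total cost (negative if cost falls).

Current service cost with {Bravo, Charlie}: 635.
Adding Alpha: each fleet base re-picks its cheapest; new service cost 479, saving 156.
Extra fixed cost: 115. Net change = 115 − 156 = -41.
(Totals: 1052 → 1011.)

Yes — net change −41 (cost falls by 41).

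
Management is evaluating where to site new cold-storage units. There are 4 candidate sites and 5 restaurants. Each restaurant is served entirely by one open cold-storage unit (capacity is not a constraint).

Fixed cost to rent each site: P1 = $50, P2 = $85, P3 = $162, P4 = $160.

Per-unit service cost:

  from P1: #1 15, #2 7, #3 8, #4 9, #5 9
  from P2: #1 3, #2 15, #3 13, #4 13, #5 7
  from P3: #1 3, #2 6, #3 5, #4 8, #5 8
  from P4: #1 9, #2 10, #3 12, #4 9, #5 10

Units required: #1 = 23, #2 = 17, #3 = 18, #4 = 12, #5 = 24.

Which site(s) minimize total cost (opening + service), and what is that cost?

Open P3 only; minimum total cost 711.

For any fixed open set, each restaurant goes to its cheapest open site; total = fixed + service.
{P3}: #1→P3 3·23=69, #2→P3 6·17=102, #3→P3 5·18=90, #4→P3 8·12=96, #5→P3 8·24=192. Service 549; fixed 162; total 711.
{P1, P2}: service 608 + fixed 135 = 743
{P1, P3}: #1→P3 3·23=69, #2→P3 6·17=102, #3→P3 5·18=90, #4→P3 8·12=96, #5→P3 8·24=192. Service 549; fixed 212; total 761.
{P1, P2, P3, P4}: service 525 + fixed 457 = 982
No other subset beats 711.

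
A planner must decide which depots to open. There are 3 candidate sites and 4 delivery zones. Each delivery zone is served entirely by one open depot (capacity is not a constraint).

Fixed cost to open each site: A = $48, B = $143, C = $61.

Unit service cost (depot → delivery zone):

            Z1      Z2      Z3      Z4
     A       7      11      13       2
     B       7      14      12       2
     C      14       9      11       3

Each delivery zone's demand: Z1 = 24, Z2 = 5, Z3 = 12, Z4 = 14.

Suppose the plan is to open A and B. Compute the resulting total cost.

Total cost: 586

Each delivery zone is assigned to its cheapest site among the open ones.
{A, B}: Z1→A 7·24=168, Z2→A 11·5=55, Z3→B 12·12=144, Z4→A 2·14=28. Service 395; fixed 191; total 586.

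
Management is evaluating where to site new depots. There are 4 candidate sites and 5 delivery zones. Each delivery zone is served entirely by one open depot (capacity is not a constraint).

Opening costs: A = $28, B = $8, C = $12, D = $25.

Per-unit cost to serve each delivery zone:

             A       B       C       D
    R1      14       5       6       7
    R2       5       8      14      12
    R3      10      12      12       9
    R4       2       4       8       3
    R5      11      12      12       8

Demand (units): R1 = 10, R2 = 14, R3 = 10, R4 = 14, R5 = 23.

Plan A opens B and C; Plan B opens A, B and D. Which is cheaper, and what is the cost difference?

Plan B is cheaper by 151.

Plan A: {B, C}: R1→B 5·10=50, R2→B 8·14=112, R3→B 12·10=120, R4→B 4·14=56, R5→B 12·23=276. Service 614; fixed 20; total 634.
Plan B: {A, B, D}: R1→B 5·10=50, R2→A 5·14=70, R3→D 9·10=90, R4→A 2·14=28, R5→D 8·23=184. Service 422; fixed 61; total 483.
Difference: |634 − 483| = 151.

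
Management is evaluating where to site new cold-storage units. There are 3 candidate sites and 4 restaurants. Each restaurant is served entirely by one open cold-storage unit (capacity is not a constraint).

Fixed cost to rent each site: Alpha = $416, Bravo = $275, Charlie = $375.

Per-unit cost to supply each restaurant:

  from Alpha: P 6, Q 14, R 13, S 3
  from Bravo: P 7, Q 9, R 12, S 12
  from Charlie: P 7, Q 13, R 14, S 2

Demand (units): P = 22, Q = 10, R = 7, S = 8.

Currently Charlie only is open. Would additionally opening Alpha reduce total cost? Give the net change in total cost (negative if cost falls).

Current service cost with {Charlie}: 398.
Adding Alpha: each restaurant re-picks its cheapest; new service cost 369, saving 29.
Extra fixed cost: 416. Net change = 416 − 29 = 387.
(Totals: 773 → 1160.)

No — net change +387 (cost rises by 387).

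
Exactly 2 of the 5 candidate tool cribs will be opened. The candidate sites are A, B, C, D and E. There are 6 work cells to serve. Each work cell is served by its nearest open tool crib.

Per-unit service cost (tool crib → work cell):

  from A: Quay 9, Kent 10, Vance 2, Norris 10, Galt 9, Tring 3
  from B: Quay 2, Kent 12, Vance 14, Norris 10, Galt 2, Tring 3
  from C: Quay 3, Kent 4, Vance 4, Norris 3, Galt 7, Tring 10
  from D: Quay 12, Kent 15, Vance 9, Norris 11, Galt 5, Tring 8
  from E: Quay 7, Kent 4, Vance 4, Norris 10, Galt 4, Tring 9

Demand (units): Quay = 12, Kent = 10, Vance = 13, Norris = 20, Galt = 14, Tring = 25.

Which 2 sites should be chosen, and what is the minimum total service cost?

Choose B and C; total service cost 279.

With exactly 2 open, each work cell uses its cheapest among the chosen.
{B, C}: Quay→B 2·12=24, Kent→C 4·10=40, Vance→C 4·13=52, Norris→C 3·20=60, Galt→B 2·14=28, Tring→B 3·25=75. Service cost 279.
{A, C}: service cost 335
{B, E}: service cost 419
Among all 10 size-2 choices, {B, C} is lowest.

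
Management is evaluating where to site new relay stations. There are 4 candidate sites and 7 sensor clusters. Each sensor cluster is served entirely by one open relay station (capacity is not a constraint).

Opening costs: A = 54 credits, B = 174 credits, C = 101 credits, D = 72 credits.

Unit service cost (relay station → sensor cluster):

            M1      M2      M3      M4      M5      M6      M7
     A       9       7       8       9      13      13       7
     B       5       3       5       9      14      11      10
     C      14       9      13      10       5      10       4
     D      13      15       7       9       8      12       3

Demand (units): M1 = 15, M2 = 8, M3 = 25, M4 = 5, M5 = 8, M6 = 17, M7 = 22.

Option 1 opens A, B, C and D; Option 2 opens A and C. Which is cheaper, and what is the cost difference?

Option 1: {A, B, C, D}: M1→B 5·15=75, M2→B 3·8=24, M3→B 5·25=125, M4→A 9·5=45, M5→C 5·8=40, M6→C 10·17=170, M7→D 3·22=66. Service 545; fixed 401; total 946.
Option 2: {A, C}: M1→A 9·15=135, M2→A 7·8=56, M3→A 8·25=200, M4→A 9·5=45, M5→C 5·8=40, M6→C 10·17=170, M7→C 4·22=88. Service 734; fixed 155; total 889.
Difference: |946 − 889| = 57.

Option 2 is cheaper by 57.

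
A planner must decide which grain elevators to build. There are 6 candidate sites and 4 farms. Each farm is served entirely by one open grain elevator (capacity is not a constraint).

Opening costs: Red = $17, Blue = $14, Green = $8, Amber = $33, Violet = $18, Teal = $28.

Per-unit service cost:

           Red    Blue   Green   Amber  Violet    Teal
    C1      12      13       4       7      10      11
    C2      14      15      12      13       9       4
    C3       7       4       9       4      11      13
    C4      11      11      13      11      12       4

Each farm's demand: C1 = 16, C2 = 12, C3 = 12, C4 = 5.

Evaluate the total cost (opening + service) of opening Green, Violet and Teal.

Each farm is assigned to its cheapest site among the open ones.
{Green, Violet, Teal}: C1→Green 4·16=64, C2→Teal 4·12=48, C3→Green 9·12=108, C4→Teal 4·5=20. Service 240; fixed 54; total 294.

Total cost: 294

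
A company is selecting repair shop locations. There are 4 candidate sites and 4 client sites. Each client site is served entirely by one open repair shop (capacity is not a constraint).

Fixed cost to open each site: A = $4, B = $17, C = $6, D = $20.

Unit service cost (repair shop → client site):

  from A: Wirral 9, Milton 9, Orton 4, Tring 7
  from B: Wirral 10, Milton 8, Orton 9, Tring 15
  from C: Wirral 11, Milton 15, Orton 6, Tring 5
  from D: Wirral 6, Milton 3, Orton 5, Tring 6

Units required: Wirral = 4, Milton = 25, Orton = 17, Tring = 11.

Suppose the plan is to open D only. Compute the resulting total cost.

Each client site is assigned to its cheapest site among the open ones.
{D}: Wirral→D 6·4=24, Milton→D 3·25=75, Orton→D 5·17=85, Tring→D 6·11=66. Service 250; fixed 20; total 270.

Total cost: 270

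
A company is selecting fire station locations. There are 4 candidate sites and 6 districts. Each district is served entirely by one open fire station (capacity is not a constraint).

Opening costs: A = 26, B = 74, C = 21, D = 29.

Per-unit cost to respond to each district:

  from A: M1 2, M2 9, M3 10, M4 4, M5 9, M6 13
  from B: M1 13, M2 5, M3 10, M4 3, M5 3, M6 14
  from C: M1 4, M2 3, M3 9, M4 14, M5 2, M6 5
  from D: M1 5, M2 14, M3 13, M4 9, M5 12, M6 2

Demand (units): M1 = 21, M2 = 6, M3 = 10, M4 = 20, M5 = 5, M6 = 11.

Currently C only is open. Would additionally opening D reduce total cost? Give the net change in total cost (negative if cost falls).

Current service cost with {C}: 537.
Adding D: each district re-picks its cheapest; new service cost 404, saving 133.
Extra fixed cost: 29. Net change = 29 − 133 = -104.
(Totals: 558 → 454.)

Yes — net change −104 (cost falls by 104).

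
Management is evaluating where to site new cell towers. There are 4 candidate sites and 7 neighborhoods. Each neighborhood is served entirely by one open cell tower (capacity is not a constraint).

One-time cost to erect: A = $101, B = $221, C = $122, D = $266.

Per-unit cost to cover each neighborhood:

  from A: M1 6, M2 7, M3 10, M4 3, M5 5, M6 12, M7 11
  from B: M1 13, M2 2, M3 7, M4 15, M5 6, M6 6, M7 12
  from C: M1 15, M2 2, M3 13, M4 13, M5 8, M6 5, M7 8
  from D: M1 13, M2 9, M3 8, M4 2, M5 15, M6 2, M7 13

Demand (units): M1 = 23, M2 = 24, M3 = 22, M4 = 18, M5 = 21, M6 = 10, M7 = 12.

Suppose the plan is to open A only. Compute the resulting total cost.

Total cost: 1038

Each neighborhood is assigned to its cheapest site among the open ones.
{A}: M1→A 6·23=138, M2→A 7·24=168, M3→A 10·22=220, M4→A 3·18=54, M5→A 5·21=105, M6→A 12·10=120, M7→A 11·12=132. Service 937; fixed 101; total 1038.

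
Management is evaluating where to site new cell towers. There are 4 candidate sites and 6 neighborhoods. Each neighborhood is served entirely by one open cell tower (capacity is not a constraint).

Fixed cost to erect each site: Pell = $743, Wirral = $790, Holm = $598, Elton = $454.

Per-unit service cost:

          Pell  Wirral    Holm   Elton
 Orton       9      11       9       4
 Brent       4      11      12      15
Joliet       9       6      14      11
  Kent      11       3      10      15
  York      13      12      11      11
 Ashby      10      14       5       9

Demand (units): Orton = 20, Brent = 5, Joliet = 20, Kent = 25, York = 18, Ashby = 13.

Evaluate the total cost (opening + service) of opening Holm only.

Each neighborhood is assigned to its cheapest site among the open ones.
{Holm}: Orton→Holm 9·20=180, Brent→Holm 12·5=60, Joliet→Holm 14·20=280, Kent→Holm 10·25=250, York→Holm 11·18=198, Ashby→Holm 5·13=65. Service 1033; fixed 598; total 1631.

Total cost: 1631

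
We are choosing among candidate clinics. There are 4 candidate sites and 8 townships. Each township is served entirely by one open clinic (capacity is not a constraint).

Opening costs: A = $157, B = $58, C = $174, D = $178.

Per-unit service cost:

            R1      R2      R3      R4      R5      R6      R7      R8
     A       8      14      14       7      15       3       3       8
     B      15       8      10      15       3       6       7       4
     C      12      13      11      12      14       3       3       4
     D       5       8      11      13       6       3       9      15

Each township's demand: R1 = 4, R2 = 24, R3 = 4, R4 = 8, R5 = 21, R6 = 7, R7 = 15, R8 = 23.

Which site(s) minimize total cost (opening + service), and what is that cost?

For any fixed open set, each township goes to its cheapest open site; total = fixed + service.
{A, B}: R1→A 8·4=32, R2→B 8·24=192, R3→B 10·4=40, R4→A 7·8=56, R5→B 3·21=63, R6→A 3·7=21, R7→A 3·15=45, R8→B 4·23=92. Service 541; fixed 215; total 756.
{B}: service 714 + fixed 58 = 772
{B, C}: R1→C 12·4=48, R2→B 8·24=192, R3→B 10·4=40, R4→C 12·8=96, R5→B 3·21=63, R6→C 3·7=21, R7→C 3·15=45, R8→B 4·23=92. Service 597; fixed 232; total 829.
{A, B, C, D}: R1→D 5·4=20, R2→B 8·24=192, R3→B 10·4=40, R4→A 7·8=56, R5→B 3·21=63, R6→A 3·7=21, R7→A 3·15=45, R8→B 4·23=92. Service 529; fixed 567; total 1096.
No other subset beats 756.

Open A and B; minimum total cost 756.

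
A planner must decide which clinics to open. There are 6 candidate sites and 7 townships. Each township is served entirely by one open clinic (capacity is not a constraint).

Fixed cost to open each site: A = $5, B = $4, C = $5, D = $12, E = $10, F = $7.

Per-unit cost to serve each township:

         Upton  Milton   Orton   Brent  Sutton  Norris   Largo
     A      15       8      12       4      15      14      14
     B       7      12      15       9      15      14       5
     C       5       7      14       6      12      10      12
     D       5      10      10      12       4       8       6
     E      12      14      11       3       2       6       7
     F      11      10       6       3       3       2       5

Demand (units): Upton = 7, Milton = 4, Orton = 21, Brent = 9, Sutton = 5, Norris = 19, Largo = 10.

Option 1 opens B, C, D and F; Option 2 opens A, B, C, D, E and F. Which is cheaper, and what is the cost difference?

Option 1 is cheaper by 10.

Option 1: {B, C, D, F}: Upton→C 5·7=35, Milton→C 7·4=28, Orton→F 6·21=126, Brent→F 3·9=27, Sutton→F 3·5=15, Norris→F 2·19=38, Largo→B 5·10=50. Service 319; fixed 28; total 347.
Option 2: {A, B, C, D, E, F}: Upton→C 5·7=35, Milton→C 7·4=28, Orton→F 6·21=126, Brent→E 3·9=27, Sutton→E 2·5=10, Norris→F 2·19=38, Largo→B 5·10=50. Service 314; fixed 43; total 357.
Difference: |347 − 357| = 10.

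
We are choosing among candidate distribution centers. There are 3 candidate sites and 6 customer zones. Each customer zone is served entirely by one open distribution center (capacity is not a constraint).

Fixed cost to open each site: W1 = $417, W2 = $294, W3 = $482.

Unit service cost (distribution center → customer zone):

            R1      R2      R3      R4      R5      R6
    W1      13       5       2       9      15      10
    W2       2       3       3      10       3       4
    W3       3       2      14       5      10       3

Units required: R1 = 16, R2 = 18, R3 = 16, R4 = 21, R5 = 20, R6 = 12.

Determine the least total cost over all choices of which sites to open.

For any fixed open set, each customer zone goes to its cheapest open site; total = fixed + service.
{W2}: R1→W2 2·16=32, R2→W2 3·18=54, R3→W2 3·16=48, R4→W2 10·21=210, R5→W2 3·20=60, R6→W2 4·12=48. Service 452; fixed 294; total 746.
{W2, W3}: service 317 + fixed 776 = 1093
{W1, W2}: service 415 + fixed 711 = 1126
{W1, W2, W3}: R1→W2 2·16=32, R2→W3 2·18=36, R3→W1 2·16=32, R4→W3 5·21=105, R5→W2 3·20=60, R6→W3 3·12=36. Service 301; fixed 1193; total 1494.
No other subset beats 746.

Minimum total cost: 746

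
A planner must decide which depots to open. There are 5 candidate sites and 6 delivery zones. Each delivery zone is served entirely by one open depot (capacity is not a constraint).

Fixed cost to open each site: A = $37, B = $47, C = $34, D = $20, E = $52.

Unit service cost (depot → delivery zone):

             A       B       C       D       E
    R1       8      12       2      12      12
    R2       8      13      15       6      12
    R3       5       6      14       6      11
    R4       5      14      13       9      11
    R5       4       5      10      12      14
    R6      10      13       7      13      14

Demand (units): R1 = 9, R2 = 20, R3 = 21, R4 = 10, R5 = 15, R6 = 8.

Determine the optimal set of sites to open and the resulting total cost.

For any fixed open set, each delivery zone goes to its cheapest open site; total = fixed + service.
{A, C, D}: R1→C 2·9=18, R2→D 6·20=120, R3→A 5·21=105, R4→A 5·10=50, R5→A 4·15=60, R6→C 7·8=56. Service 409; fixed 91; total 500.
{A, C}: R1→C 2·9=18, R2→A 8·20=160, R3→A 5·21=105, R4→A 5·10=50, R5→A 4·15=60, R6→C 7·8=56. Service 449; fixed 71; total 520.
{A, D}: service 487 + fixed 57 = 544
{A, B, C, D, E}: R1→C 2·9=18, R2→D 6·20=120, R3→A 5·21=105, R4→A 5·10=50, R5→A 4·15=60, R6→C 7·8=56. Service 409; fixed 190; total 599.
No other subset beats 500.

Open A, C and D; minimum total cost 500.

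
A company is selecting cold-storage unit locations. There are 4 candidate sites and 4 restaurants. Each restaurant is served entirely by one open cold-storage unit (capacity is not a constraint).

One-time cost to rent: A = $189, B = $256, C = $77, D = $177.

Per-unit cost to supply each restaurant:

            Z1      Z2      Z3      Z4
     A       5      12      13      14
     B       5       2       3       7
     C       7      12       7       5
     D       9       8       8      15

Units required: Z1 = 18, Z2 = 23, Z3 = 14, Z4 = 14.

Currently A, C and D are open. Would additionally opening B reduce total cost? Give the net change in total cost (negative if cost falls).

No — net change +62 (cost rises by 62).

Current service cost with {A, C, D}: 442.
Adding B: each restaurant re-picks its cheapest; new service cost 248, saving 194.
Extra fixed cost: 256. Net change = 256 − 194 = 62.
(Totals: 885 → 947.)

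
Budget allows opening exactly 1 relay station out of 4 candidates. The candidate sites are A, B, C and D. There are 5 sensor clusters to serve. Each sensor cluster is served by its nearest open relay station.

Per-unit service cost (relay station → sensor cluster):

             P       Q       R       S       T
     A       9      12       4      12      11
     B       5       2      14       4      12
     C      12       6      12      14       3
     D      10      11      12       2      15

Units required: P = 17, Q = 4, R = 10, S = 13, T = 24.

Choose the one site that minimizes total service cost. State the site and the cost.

With exactly 1 open, each sensor cluster uses its cheapest among the chosen.
{B}: P→B 5·17=85, Q→B 2·4=8, R→B 14·10=140, S→B 4·13=52, T→B 12·24=288. Service cost 573.
{C}: service cost 602
{A}: service cost 661
Among all 4 size-1 choices, {B} is lowest.

Choose B only; total service cost 573.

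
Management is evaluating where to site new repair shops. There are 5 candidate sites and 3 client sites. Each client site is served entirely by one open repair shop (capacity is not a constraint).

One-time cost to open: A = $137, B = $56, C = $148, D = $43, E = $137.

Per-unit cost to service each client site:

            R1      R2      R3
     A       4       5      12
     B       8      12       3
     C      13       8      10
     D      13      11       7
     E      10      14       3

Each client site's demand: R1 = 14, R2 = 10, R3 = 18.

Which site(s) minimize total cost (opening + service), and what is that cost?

Open B only; minimum total cost 342.

For any fixed open set, each client site goes to its cheapest open site; total = fixed + service.
{B}: R1→B 8·14=112, R2→B 12·10=120, R3→B 3·18=54. Service 286; fixed 56; total 342.
{A, B}: R1→A 4·14=56, R2→A 5·10=50, R3→B 3·18=54. Service 160; fixed 193; total 353.
{B, D}: service 276 + fixed 99 = 375
{A, B, C, D, E}: service 160 + fixed 521 = 681
No other subset beats 342.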